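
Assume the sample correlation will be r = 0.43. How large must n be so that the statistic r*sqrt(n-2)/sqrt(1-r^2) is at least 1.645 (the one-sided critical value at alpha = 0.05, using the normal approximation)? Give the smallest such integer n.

r√(n−2)/√(1−r²) ≥ 1.645  ⇔  n−2 ≥ (1.645)²·(1−r²)/r²
(1−r²)/r² = (1−0.1849)/0.1849 = 4.4083
n ≥ 2 + 2.706025·4.4083 = 2 + 11.9290 = 13.9290
⌈13.9290⌉ = 14

14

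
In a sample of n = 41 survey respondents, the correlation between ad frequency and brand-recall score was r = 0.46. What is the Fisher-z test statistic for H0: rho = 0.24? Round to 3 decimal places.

z_r = atanh(0.46) = 0.497311,  z_0 = atanh(0.24) = 0.244774
SE = 1/√(n−3) = 1/√38 = 0.162221
z = (z_r − z_0)/SE = (0.497311 − 0.244774) / 0.162221 = 0.252537 / 0.162221 = 1.557

1.557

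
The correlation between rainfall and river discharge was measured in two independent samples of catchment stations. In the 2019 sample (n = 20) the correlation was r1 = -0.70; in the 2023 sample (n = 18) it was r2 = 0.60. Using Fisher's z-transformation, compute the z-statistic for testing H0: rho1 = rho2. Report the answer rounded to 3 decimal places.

-4.405

z1 = atanh(-0.70) = -0.867301,  z2 = atanh(0.60) = 0.693147
SE = √(1/(n1−3) + 1/(n2−3)) = √(1/17 + 1/15) = √(0.0588235 + 0.0666667) = √0.1254902 = 0.354246
z = (z1 − z2)/SE = (-0.867301 − 0.693147) / 0.354246 = -1.560448 / 0.354246 = -4.405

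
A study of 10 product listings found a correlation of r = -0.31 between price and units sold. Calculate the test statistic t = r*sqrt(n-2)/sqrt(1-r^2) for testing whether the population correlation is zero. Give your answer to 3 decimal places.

t = r·√(n−2) / √(1−r²) with r = -0.31, n = 10
  = -0.31·√8 / √(1 − 0.0961)
  = -0.31·2.828427 / 0.950737
  = -0.876812 / 0.950737 = -0.922

-0.922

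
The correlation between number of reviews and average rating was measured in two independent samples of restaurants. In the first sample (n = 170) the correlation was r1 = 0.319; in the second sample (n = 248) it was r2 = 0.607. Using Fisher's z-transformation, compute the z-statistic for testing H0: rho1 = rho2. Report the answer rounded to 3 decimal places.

-3.723

z1 = atanh(0.319) = 0.330533,  z2 = atanh(0.607) = 0.704157
SE = √(1/(n1−3) + 1/(n2−3)) = √(1/167 + 1/245) = √(0.0059880 + 0.0040816) = √0.0100696 = 0.100347
z = (z1 − z2)/SE = (0.330533 − 0.704157) / 0.100347 = -0.373624 / 0.100347 = -3.723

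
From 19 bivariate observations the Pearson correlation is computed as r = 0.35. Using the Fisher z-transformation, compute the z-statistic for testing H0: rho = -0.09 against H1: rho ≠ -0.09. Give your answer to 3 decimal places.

1.823

Fisher z: atanh(0.35) = 0.365444, atanh(-0.09) = -0.090244
z = (z_r − z_0)·√(n−3) = (0.365444 − (-0.090244))·√16 = 0.455688 · 4.000000 = 1.823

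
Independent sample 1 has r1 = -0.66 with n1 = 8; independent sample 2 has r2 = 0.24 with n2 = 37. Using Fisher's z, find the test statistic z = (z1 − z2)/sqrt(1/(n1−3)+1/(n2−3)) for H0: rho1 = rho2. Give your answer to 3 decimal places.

z1 = atanh(-0.66) = -0.792814,  z2 = atanh(0.24) = 0.244774
SE = √(1/(n1−3) + 1/(n2−3)) = √(1/5 + 1/34) = √(0.2000000 + 0.0294118) = √0.2294118 = 0.478970
z = (z1 − z2)/SE = (-0.792814 − 0.244774) / 0.478970 = -1.037588 / 0.478970 = -2.166

-2.166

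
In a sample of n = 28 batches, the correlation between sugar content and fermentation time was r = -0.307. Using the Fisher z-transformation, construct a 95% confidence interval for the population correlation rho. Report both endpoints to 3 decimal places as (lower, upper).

z_r = atanh(-0.307) = -0.317230;  SE = 1/√(n−3) = 1/√25 = 0.200000
z-limits: -0.317230 ± 1.960·0.200000 = -0.317230 ± 0.392000 = [-0.709230, 0.074770]
ρ-limits: (tanh -0.709230, tanh 0.074770) = (-0.610, 0.075)

(-0.610, 0.075)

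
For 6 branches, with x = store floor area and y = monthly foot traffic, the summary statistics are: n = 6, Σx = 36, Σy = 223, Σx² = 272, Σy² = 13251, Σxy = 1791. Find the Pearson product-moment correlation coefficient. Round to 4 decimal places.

0.8593

S_xy = nΣxy − ΣxΣy = 6·1791 − 36·223 = 10746 − 8028 = 2718
S_xx = nΣx² − (Σx)² = 6·272 − 36² = 1632 − 1296 = 336
S_yy = nΣy² − (Σy)² = 6·13251 − 223² = 79506 − 49729 = 29777
r = S_xy / √(S_xx·S_yy) = 2718 / √(336·29777) = 2718 / √10005072 = 2718 / 3163.0795 = 0.8593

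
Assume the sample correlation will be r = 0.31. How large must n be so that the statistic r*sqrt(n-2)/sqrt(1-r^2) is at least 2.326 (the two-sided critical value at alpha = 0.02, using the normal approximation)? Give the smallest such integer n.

53

Need r·√(n−2)/√(1−r²) ≥ 2.326
√(n−2) ≥ 2.326·√(1−0.0961) / 0.31 = 2.326·0.950737 / 0.31 = 7.1336
n−2 ≥ 50.8882  ⇒  n ≥ 52.8882
Smallest integer n = 53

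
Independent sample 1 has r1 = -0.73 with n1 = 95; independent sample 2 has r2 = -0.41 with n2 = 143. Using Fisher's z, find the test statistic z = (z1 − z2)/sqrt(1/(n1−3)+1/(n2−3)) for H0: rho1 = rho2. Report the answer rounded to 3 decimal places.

-3.674

z1 = atanh(-0.73) = -0.928727,  z2 = atanh(-0.41) = -0.435611
SE = √(1/(n1−3) + 1/(n2−3)) = √(1/92 + 1/140) = √(0.0108696 + 0.0071429) = √0.0180125 = 0.134211
z = (z1 − z2)/SE = (-0.928727 − (-0.435611)) / 0.134211 = -0.493116 / 0.134211 = -3.674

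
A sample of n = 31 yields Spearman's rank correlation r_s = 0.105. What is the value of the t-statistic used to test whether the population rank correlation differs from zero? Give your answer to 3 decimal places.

t = r_s·√(n−2) / √(1−r_s²) with r_s = 0.105, n = 31
  = 0.105·√29 / √(1 − 0.011025)
  = 0.105·5.385165 / 0.994472
  = 0.565442 / 0.994472 = 0.569

0.569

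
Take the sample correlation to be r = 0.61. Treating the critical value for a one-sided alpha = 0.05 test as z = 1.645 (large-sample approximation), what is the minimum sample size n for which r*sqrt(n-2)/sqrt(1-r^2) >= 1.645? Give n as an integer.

r√(n−2)/√(1−r²) ≥ 1.645  ⇔  n−2 ≥ (1.645)²·(1−r²)/r²
(1−r²)/r² = (1−0.3721)/0.3721 = 1.6874
n ≥ 2 + 2.706025·1.6874 = 2 + 4.5661 = 6.5661
⌈6.5661⌉ = 7

7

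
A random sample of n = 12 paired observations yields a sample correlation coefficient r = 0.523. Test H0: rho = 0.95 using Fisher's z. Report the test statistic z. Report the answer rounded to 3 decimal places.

-3.754

z_r = atanh(0.523) = 0.580460,  z_0 = atanh(0.95) = 1.831781
SE = 1/√(n−3) = 1/√9 = 0.333333
z = (z_r − z_0)/SE = (0.580460 − 1.831781) / 0.333333 = -1.251321 / 0.333333 = -3.754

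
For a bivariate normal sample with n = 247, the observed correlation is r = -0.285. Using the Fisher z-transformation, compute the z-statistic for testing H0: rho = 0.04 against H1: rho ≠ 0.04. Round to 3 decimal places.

-5.204

Fisher z: atanh(-0.285) = -0.293116, atanh(0.04) = 0.040021
z = (z_r − z_0)·√(n−3) = (-0.293116 − 0.040021)·√244 = -0.333137 · 15.620499 = -5.204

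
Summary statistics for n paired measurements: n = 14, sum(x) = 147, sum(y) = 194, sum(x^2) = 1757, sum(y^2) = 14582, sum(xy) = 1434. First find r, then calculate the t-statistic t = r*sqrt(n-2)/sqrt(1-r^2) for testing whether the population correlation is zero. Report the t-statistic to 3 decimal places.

S_xy = nΣxy − ΣxΣy = 14·1434 − 147·194 = 20076 − 28518 = -8442
S_xx = nΣx² − (Σx)² = 14·1757 − 147² = 24598 − 21609 = 2989
S_yy = nΣy² − (Σy)² = 14·14582 − 194² = 204148 − 37636 = 166512
r = S_xy / √(S_xx·S_yy) = -8442 / √(2989·166512) = -8442 / √497704368 = -8442 / 22309.2888 = -0.3784
t = r·√(n−2)/√(1−r²) = -0.3784·√12 / √(1−0.143187) = -1.310816 / 0.925642 = -1.416

-1.416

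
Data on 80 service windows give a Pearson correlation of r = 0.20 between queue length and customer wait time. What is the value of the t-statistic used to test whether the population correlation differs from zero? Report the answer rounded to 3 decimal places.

1 − r² = 1 − 0.0400 = 0.9600;  √(1−r²) = 0.979796
√(n−2) = √78 = 8.831761
t = r·√(n−2)/√(1−r²) = 0.20 · 8.831761 / 0.979796 = 1.803

1.803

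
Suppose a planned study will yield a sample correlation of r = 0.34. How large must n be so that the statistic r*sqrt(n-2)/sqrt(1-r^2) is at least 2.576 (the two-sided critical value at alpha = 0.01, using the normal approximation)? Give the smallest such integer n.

r√(n−2)/√(1−r²) ≥ 2.576  ⇔  n−2 ≥ (2.576)²·(1−r²)/r²
(1−r²)/r² = (1−0.1156)/0.1156 = 7.6505
n ≥ 2 + 6.635776·7.6505 = 2 + 50.7670 = 52.7670
⌈52.7670⌉ = 53

53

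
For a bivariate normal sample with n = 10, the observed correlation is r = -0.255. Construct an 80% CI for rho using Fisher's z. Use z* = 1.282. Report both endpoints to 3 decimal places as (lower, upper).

(-0.632, 0.220)

z_r = atanh(-0.255) = -0.260753;  SE = 1/√(n−3) = 1/√7 = 0.377964
z-limits: -0.260753 ± 1.282·0.377964 = -0.260753 ± 0.484550 = [-0.745303, 0.223797]
ρ-limits: (tanh -0.745303, tanh 0.223797) = (-0.632, 0.220)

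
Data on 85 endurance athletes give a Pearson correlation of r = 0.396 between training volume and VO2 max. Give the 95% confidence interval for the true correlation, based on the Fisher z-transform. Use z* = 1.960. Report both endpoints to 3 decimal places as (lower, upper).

Fisher z: z_r = atanh(r) = ½·ln((1+0.396)/(1−0.396)) = 0.418896
SE(z) = 1/√(n−3) = 1/√82 = 0.110432
95% ⇒ z* = 1.960; margin = 1.960·0.110432 = 0.216447
CI on z-scale: (0.202449, 0.635343)
Back-transform: tanh(0.202449) = 0.199728, tanh(0.635343) = 0.561720

(0.200, 0.562)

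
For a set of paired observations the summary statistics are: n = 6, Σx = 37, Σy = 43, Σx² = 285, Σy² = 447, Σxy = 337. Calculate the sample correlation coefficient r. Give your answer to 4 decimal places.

0.8087

Numerator: nΣxy − (Σx)(Σy) = 6·337 − (37)(43) = 431
Denominator: √[(nΣx²−(Σx)²)(nΣy²−(Σy)²)]
  nΣx²−(Σx)² = 6·285 − 1369 = 341;  nΣy²−(Σy)² = 6·447 − 1849 = 833
  √(341·833) = √284053 = 532.9662
r = 431 / 532.9662 = 0.8087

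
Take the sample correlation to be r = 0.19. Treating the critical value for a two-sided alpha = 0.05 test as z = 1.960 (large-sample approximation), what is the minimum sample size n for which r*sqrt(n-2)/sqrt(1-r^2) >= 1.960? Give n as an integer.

105

r√(n−2)/√(1−r²) ≥ 1.960  ⇔  n−2 ≥ (1.960)²·(1−r²)/r²
(1−r²)/r² = (1−0.0361)/0.0361 = 26.7008
n ≥ 2 + 3.8416·26.7008 = 2 + 102.5738 = 104.5738
⌈104.5738⌉ = 105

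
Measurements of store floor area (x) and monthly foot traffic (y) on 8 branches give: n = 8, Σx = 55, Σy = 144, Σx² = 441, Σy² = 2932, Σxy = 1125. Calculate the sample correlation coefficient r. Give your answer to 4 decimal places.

Numerator: nΣxy − (Σx)(Σy) = 8·1125 − (55)(144) = 1080
Denominator: √[(nΣx²−(Σx)²)(nΣy²−(Σy)²)]
  nΣx²−(Σx)² = 8·441 − 3025 = 503;  nΣy²−(Σy)² = 8·2932 − 20736 = 2720
  √(503·2720) = √1368160 = 1169.6837
r = 1080 / 1169.6837 = 0.9233

0.9233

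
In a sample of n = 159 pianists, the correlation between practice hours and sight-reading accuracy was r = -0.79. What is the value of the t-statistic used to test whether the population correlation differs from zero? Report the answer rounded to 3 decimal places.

-16.145

t = r·√(n−2) / √(1−r²) with r = -0.79, n = 159
  = -0.79·√157 / √(1 − 0.6241)
  = -0.79·12.529964 / 0.613107
  = -9.898672 / 0.613107 = -16.145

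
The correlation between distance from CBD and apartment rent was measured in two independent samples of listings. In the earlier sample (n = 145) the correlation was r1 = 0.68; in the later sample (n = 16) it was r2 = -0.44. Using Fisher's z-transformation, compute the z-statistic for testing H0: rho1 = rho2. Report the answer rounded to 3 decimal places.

4.491

z1 = atanh(0.68) = 0.829114,  z2 = atanh(-0.44) = -0.472231
SE = √(1/(n1−3) + 1/(n2−3)) = √(1/142 + 1/13) = √(0.0070423 + 0.0769231) = √0.0839654 = 0.289768
z = (z1 − z2)/SE = (0.829114 − (-0.472231)) / 0.289768 = 1.301345 / 0.289768 = 4.491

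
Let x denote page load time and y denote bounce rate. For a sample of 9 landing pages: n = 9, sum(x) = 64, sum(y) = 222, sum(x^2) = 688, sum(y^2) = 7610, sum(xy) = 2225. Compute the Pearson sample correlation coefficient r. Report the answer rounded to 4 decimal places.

S_xy = nΣxy − ΣxΣy = 9·2225 − 64·222 = 20025 − 14208 = 5817
S_xx = nΣx² − (Σx)² = 9·688 − 64² = 6192 − 4096 = 2096
S_yy = nΣy² − (Σy)² = 9·7610 − 222² = 68490 − 49284 = 19206
r = S_xy / √(S_xx·S_yy) = 5817 / √(2096·19206) = 5817 / √40255776 = 5817 / 6344.7440 = 0.9168

0.9168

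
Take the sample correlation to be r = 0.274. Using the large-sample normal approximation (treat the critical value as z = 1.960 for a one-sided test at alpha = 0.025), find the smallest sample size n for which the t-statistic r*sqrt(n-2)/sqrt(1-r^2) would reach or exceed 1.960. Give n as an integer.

50

r√(n−2)/√(1−r²) ≥ 1.960  ⇔  n−2 ≥ (1.960)²·(1−r²)/r²
(1−r²)/r² = (1−0.075076)/0.075076 = 12.3198
n ≥ 2 + 3.8416·12.3198 = 2 + 47.3277 = 49.3277
⌈49.3277⌉ = 50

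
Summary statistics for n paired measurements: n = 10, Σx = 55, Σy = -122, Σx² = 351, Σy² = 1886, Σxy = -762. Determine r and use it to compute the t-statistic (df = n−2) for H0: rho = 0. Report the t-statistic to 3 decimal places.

Numerator: nΣxy − (Σx)(Σy) = 10·(-762) − (55)(-122) = -910
Denominator: √[(nΣx²−(Σx)²)(nΣy²−(Σy)²)]
  nΣx²−(Σx)² = 10·351 − 3025 = 485;  nΣy²−(Σy)² = 10·1886 − 14884 = 3976
  √(485·3976) = √1928360 = 1388.6540
r = -910 / 1388.6540 = -0.6553
t = r·√(n−2)/√(1−r²) = -0.6553·√8 / √(1−0.429418) = -1.853468 / 0.755369 = -2.454

-2.454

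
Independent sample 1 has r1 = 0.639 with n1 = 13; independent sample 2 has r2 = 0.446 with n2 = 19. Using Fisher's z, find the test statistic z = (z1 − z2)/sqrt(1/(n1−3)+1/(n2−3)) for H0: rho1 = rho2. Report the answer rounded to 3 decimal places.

0.687

Fisher z-transforms: z1 = atanh(0.639) = 0.756482, z2 = atanh(0.446) = 0.479696; difference d = 0.276786
Var(d) = 1/10 + 1/16 = 0.1000000 + 0.0625000 = 0.1625000
z = d/√Var(d) = 0.276786 / √0.1625000 = 0.276786 / 0.403113 = 0.687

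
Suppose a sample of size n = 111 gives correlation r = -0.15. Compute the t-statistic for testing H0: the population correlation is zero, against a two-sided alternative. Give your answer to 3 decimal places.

1 − r² = 1 − 0.0225 = 0.9775;  √(1−r²) = 0.988686
√(n−2) = √109 = 10.440307
t = r·√(n−2)/√(1−r²) = -0.15 · 10.440307 / 0.988686 = -1.584

-1.584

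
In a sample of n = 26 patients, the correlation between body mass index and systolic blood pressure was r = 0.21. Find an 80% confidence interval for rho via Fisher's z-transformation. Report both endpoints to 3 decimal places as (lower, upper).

Fisher z: z_r = atanh(r) = ½·ln((1+0.21)/(1−0.21)) = 0.213171
SE(z) = 1/√(n−3) = 1/√23 = 0.208514
80% ⇒ z* = 1.282; margin = 1.282·0.208514 = 0.267315
CI on z-scale: (-0.054144, 0.480486)
Back-transform: tanh(-0.054144) = -0.054091, tanh(0.480486) = 0.446633

(-0.054, 0.447)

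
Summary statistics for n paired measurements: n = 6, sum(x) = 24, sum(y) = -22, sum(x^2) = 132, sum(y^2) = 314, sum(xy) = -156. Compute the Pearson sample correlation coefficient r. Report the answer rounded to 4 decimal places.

Numerator: nΣxy − (Σx)(Σy) = 6·(-156) − (24)(-22) = -408
Denominator: √[(nΣx²−(Σx)²)(nΣy²−(Σy)²)]
  nΣx²−(Σx)² = 6·132 − 576 = 216;  nΣy²−(Σy)² = 6·314 − 484 = 1400
  √(216·1400) = √302400 = 549.9091
r = -408 / 549.9091 = -0.7419

-0.7419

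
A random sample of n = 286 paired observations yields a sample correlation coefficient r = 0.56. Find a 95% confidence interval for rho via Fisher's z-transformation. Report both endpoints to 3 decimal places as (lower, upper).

(0.475, 0.635)

Fisher z: z_r = atanh(r) = ½·ln((1+0.56)/(1−0.56)) = 0.632833
SE(z) = 1/√(n−3) = 1/√283 = 0.059444
95% ⇒ z* = 1.960; margin = 1.960·0.059444 = 0.116510
CI on z-scale: (0.516323, 0.749343)
Back-transform: tanh(0.516323) = 0.474857, tanh(0.749343) = 0.634757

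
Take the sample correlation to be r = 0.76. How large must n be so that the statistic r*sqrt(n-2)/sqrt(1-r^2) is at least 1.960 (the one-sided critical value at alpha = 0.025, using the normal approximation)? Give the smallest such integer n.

5

r√(n−2)/√(1−r²) ≥ 1.960  ⇔  n−2 ≥ (1.960)²·(1−r²)/r²
(1−r²)/r² = (1−0.5776)/0.5776 = 0.7313
n ≥ 2 + 3.8416·0.7313 = 2 + 2.8094 = 4.8094
⌈4.8094⌉ = 5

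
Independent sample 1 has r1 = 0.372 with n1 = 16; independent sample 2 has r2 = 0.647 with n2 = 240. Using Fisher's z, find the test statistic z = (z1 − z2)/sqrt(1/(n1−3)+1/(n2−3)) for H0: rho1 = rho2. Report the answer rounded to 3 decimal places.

Fisher z-transforms: z1 = atanh(0.372) = 0.390742, z2 = atanh(0.647) = 0.770121; difference d = -0.379379
Var(d) = 1/13 + 1/237 = 0.0769231 + 0.0042194 = 0.0811425
z = d/√Var(d) = -0.379379 / √0.0811425 = -0.379379 / 0.284855 = -1.332

-1.332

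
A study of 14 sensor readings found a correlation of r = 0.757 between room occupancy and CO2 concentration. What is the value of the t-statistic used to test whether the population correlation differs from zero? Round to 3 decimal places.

t = r·√(n−2) / √(1−r²) with r = 0.757, n = 14
  = 0.757·√12 / √(1 − 0.573049)
  = 0.757·3.464102 / 0.653415
  = 2.622325 / 0.653415 = 4.013

4.013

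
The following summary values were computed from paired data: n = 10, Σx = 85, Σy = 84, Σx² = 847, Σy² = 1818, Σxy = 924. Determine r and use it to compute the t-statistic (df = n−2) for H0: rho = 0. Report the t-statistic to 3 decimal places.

Numerator: nΣxy − (Σx)(Σy) = 10·924 − (85)(84) = 2100
Denominator: √[(nΣx²−(Σx)²)(nΣy²−(Σy)²)]
  nΣx²−(Σx)² = 10·847 − 7225 = 1245;  nΣy²−(Σy)² = 10·1818 − 7056 = 11124
  √(1245·11124) = √13849380 = 3721.4755
r = 2100 / 3721.4755 = 0.5643
t = r·√(n−2)/√(1−r²) = 0.5643·√8 / √(1−0.318434) = 1.596081 / 0.825570 = 1.933

1.933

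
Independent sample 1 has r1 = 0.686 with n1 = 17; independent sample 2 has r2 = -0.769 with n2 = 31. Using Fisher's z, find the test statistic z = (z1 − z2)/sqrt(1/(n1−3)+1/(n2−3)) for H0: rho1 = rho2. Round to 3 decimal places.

Fisher z-transforms: z1 = atanh(0.686) = 0.840361, z2 = atanh(-0.769) = -1.017876; difference d = 1.858237
Var(d) = 1/14 + 1/28 = 0.0714286 + 0.0357143 = 0.1071429
z = d/√Var(d) = 1.858237 / √0.1071429 = 1.858237 / 0.327327 = 5.677

5.677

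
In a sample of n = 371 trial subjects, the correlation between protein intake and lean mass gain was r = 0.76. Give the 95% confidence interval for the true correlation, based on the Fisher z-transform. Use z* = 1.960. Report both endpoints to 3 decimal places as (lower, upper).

z_r = atanh(0.76) = 0.996215;  SE = 1/√(n−3) = 1/√368 = 0.052129
z-limits: 0.996215 ± 1.960·0.052129 = 0.996215 ± 0.102173 = [0.894042, 1.098388]
ρ-limits: (tanh 0.894042, tanh 1.098388) = (0.713, 0.800)

(0.713, 0.800)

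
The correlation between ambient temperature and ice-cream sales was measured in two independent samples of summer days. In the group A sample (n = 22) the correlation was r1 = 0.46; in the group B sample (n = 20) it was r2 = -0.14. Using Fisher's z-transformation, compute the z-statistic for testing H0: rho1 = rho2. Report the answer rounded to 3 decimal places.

1.912

z1 = atanh(0.46) = 0.497311,  z2 = atanh(-0.14) = -0.140926
SE = √(1/(n1−3) + 1/(n2−3)) = √(1/19 + 1/17) = √(0.0526316 + 0.0588235) = √0.1114551 = 0.333849
z = (z1 − z2)/SE = (0.497311 − (-0.140926)) / 0.333849 = 0.638237 / 0.333849 = 1.912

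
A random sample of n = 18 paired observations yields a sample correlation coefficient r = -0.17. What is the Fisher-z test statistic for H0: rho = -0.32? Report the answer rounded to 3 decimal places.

0.620

z_r = atanh(-0.17) = -0.171667,  z_0 = atanh(-0.32) = -0.331647
SE = 1/√(n−3) = 1/√15 = 0.258199
z = (z_r − z_0)/SE = (-0.171667 − (-0.331647)) / 0.258199 = 0.159980 / 0.258199 = 0.620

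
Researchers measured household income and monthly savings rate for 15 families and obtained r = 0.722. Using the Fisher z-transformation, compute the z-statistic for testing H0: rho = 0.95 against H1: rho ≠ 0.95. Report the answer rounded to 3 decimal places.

-3.187

Fisher z: atanh(0.722) = 0.911810, atanh(0.95) = 1.831781
z = (z_r − z_0)·√(n−3) = (0.911810 − 1.831781)·√12 = -0.919971 · 3.464102 = -3.187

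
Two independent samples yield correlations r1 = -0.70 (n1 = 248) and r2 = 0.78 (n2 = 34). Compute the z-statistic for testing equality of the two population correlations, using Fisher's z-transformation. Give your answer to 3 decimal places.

-10.033

z1 = atanh(-0.70) = -0.867301,  z2 = atanh(0.78) = 1.045371
SE = √(1/(n1−3) + 1/(n2−3)) = √(1/245 + 1/31) = √(0.0040816 + 0.0322581) = √0.0363397 = 0.190630
z = (z1 − z2)/SE = (-0.867301 − 1.045371) / 0.190630 = -1.912672 / 0.190630 = -10.033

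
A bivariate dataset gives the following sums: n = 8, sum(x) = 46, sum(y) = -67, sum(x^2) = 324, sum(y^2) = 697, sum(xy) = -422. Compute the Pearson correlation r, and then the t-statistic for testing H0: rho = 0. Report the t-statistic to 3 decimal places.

Numerator: nΣxy − (Σx)(Σy) = 8·(-422) − (46)(-67) = -294
Denominator: √[(nΣx²−(Σx)²)(nΣy²−(Σy)²)]
  nΣx²−(Σx)² = 8·324 − 2116 = 476;  nΣy²−(Σy)² = 8·697 − 4489 = 1087
  √(476·1087) = √517412 = 719.3136
r = -294 / 719.3136 = -0.4087
t = r·√(n−2)/√(1−r²) = -0.4087·√6 / √(1−0.167036) = -1.001106 / 0.912669 = -1.097

-1.097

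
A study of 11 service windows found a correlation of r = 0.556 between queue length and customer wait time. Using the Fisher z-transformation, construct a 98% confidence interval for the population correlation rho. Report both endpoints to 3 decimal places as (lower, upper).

z_r = atanh(0.556) = 0.627025;  SE = 1/√(n−3) = 1/√8 = 0.353553
z-limits: 0.627025 ± 2.326·0.353553 = 0.627025 ± 0.822364 = [-0.195339, 1.449389]
ρ-limits: (tanh -0.195339, tanh 1.449389) = (-0.193, 0.896)

(-0.193, 0.896)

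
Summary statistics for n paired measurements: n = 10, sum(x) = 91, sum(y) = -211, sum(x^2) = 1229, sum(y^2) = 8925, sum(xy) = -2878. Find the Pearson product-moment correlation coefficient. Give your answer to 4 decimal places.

S_xy = nΣxy − ΣxΣy = 10·(-2878) − 91·(-211) = -28780 − (-19201) = -9579
S_xx = nΣx² − (Σx)² = 10·1229 − 91² = 12290 − 8281 = 4009
S_yy = nΣy² − (Σy)² = 10·8925 − (-211)² = 89250 − 44521 = 44729
r = S_xy / √(S_xx·S_yy) = -9579 / √(4009·44729) = -9579 / √179318561 = -9579 / 13390.9881 = -0.7153

-0.7153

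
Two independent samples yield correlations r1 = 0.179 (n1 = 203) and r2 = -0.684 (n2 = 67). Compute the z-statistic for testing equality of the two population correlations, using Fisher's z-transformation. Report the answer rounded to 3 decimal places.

7.085

Fisher z-transforms: z1 = atanh(0.179) = 0.180949, z2 = atanh(-0.684) = -0.836592; difference d = 1.017541
Var(d) = 1/200 + 1/64 = 0.0050000 + 0.0156250 = 0.0206250
z = d/√Var(d) = 1.017541 / √0.0206250 = 1.017541 / 0.143614 = 7.085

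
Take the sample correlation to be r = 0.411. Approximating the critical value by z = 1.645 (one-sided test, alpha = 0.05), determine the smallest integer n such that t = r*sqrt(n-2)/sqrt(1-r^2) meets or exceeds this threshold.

Need r·√(n−2)/√(1−r²) ≥ 1.645
√(n−2) ≥ 1.645·√(1−0.168921) / 0.411 = 1.645·0.911635 / 0.411 = 3.6488
n−2 ≥ 13.3137  ⇒  n ≥ 15.3137
Smallest integer n = 16

16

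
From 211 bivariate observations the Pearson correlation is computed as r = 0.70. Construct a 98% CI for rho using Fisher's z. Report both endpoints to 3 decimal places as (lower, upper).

(0.608, 0.773)

z_r = atanh(0.70) = 0.867301;  SE = 1/√(n−3) = 1/√208 = 0.069338
z-limits: 0.867301 ± 2.326·0.069338 = 0.867301 ± 0.161280 = [0.706021, 1.028581]
ρ-limits: (tanh 0.706021, tanh 1.028581) = (0.608, 0.773)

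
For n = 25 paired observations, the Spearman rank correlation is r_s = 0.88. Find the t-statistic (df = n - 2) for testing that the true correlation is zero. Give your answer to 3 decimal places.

8.885

1 − r_s² = 1 − 0.7744 = 0.2256;  √(1−r_s²) = 0.474974
√(n−2) = √23 = 4.795832
t = r_s·√(n−2)/√(1−r_s²) = 0.88 · 4.795832 / 0.474974 = 8.885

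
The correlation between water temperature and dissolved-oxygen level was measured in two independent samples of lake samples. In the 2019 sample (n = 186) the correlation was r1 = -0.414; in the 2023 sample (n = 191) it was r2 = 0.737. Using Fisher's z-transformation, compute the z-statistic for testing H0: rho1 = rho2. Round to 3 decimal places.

-13.331

z1 = atanh(-0.414) = -0.440429,  z2 = atanh(0.737) = 0.943880
SE = √(1/(n1−3) + 1/(n2−3)) = √(1/183 + 1/188) = √(0.0054645 + 0.0053191) = √0.0107836 = 0.103844
z = (z1 − z2)/SE = (-0.440429 − 0.943880) / 0.103844 = -1.384309 / 0.103844 = -13.331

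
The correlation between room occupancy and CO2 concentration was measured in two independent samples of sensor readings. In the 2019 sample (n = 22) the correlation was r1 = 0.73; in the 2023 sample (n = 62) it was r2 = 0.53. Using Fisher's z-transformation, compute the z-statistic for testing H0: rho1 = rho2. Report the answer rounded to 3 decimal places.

1.284

z1 = atanh(0.73) = 0.928727,  z2 = atanh(0.53) = 0.590145
SE = √(1/(n1−3) + 1/(n2−3)) = √(1/19 + 1/59) = √(0.0526316 + 0.0169492) = √0.0695808 = 0.263782
z = (z1 − z2)/SE = (0.928727 − 0.590145) / 0.263782 = 0.338582 / 0.263782 = 1.284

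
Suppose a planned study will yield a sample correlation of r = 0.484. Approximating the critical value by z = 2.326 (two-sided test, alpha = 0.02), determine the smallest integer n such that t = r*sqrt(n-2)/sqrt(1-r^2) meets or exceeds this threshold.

Need r·√(n−2)/√(1−r²) ≥ 2.326
√(n−2) ≥ 2.326·√(1−0.234256) / 0.484 = 2.326·0.875068 / 0.484 = 4.2054
n−2 ≥ 17.6854  ⇒  n ≥ 19.6854
Smallest integer n = 20

20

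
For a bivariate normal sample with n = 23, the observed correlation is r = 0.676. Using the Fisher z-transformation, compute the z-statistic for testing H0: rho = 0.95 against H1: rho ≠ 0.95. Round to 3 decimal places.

z_r = atanh(0.676) = 0.821711,  z_0 = atanh(0.95) = 1.831781
SE = 1/√(n−3) = 1/√20 = 0.223607
z = (z_r − z_0)/SE = (0.821711 − 1.831781) / 0.223607 = -1.010070 / 0.223607 = -4.517

-4.517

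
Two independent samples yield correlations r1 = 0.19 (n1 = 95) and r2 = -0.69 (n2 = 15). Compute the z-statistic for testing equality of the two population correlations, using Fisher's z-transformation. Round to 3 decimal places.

3.389

Fisher z-transforms: z1 = atanh(0.19) = 0.192337, z2 = atanh(-0.69) = -0.847956; difference d = 1.040293
Var(d) = 1/92 + 1/12 = 0.0108696 + 0.0833333 = 0.0942029
z = d/√Var(d) = 1.040293 / √0.0942029 = 1.040293 / 0.306925 = 3.389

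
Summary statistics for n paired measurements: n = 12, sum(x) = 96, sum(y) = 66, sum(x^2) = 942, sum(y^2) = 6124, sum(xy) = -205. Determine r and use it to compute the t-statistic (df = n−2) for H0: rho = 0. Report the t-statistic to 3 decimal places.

-3.399

S_xy = nΣxy − ΣxΣy = 12·(-205) − 96·66 = -2460 − 6336 = -8796
S_xx = nΣx² − (Σx)² = 12·942 − 96² = 11304 − 9216 = 2088
S_yy = nΣy² − (Σy)² = 12·6124 − 66² = 73488 − 4356 = 69132
r = S_xy / √(S_xx·S_yy) = -8796 / √(2088·69132) = -8796 / √144347616 = -8796 / 12014.4753 = -0.7321
t = r·√(n−2)/√(1−r²) = -0.7321·√10 / √(1−0.535970) = -2.315103 / 0.681197 = -3.399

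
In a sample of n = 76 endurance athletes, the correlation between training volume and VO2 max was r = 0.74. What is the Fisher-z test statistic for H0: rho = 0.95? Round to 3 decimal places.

Fisher z: atanh(0.74) = 0.950479, atanh(0.95) = 1.831781
z = (z_r − z_0)·√(n−3) = (0.950479 − 1.831781)·√73 = -0.881302 · 8.544004 = -7.530

-7.530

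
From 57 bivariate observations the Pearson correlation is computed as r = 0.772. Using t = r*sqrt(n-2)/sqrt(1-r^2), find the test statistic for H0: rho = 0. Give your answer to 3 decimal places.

1 − r² = 1 − 0.595984 = 0.404016;  √(1−r²) = 0.635623
√(n−2) = √55 = 7.416198
t = r·√(n−2)/√(1−r²) = 0.772 · 7.416198 / 0.635623 = 9.007

9.007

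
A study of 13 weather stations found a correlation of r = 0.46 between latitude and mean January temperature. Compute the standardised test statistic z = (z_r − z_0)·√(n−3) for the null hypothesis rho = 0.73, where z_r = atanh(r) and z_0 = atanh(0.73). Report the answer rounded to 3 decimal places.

Fisher z: atanh(0.46) = 0.497311, atanh(0.73) = 0.928727
z = (z_r − z_0)·√(n−3) = (0.497311 − 0.928727)·√10 = -0.431416 · 3.162278 = -1.364

-1.364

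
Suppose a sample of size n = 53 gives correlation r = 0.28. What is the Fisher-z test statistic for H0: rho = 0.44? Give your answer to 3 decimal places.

-1.305

Fisher z: atanh(0.28) = 0.287682, atanh(0.44) = 0.472231
z = (z_r − z_0)·√(n−3) = (0.287682 − 0.472231)·√50 = -0.184549 · 7.071068 = -1.305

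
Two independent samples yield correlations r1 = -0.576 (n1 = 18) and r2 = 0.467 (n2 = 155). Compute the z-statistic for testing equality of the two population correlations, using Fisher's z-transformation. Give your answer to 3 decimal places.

Fisher z-transforms: z1 = atanh(-0.576) = -0.656456, z2 = atanh(0.467) = 0.506227; difference d = -1.162683
Var(d) = 1/15 + 1/152 = 0.0666667 + 0.0065789 = 0.0732456
z = d/√Var(d) = -1.162683 / √0.0732456 = -1.162683 / 0.270639 = -4.296

-4.296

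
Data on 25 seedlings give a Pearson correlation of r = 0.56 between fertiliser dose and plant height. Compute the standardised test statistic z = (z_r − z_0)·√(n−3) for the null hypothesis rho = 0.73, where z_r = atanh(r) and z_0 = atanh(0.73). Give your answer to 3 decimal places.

Fisher z: atanh(0.56) = 0.632833, atanh(0.73) = 0.928727
z = (z_r − z_0)·√(n−3) = (0.632833 − 0.928727)·√22 = -0.295894 · 4.690416 = -1.388

-1.388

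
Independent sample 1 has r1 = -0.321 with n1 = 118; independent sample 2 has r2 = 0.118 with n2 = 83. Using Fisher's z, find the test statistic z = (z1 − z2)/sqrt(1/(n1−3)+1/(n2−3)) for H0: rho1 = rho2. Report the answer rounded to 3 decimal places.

Fisher z-transforms: z1 = atanh(-0.321) = -0.332762, z2 = atanh(0.118) = 0.118552; difference d = -0.451314
Var(d) = 1/115 + 1/80 = 0.0086957 + 0.0125000 = 0.0211957
z = d/√Var(d) = -0.451314 / √0.0211957 = -0.451314 / 0.145587 = -3.100

-3.100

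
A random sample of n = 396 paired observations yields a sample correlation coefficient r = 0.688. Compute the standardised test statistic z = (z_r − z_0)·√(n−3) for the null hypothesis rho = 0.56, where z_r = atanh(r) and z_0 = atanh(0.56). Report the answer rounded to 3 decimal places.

z_r = atanh(0.688) = 0.844148,  z_0 = atanh(0.56) = 0.632833
SE = 1/√(n−3) = 1/√393 = 0.050443
z = (z_r − z_0)/SE = (0.844148 − 0.632833) / 0.050443 = 0.211315 / 0.050443 = 4.189

4.189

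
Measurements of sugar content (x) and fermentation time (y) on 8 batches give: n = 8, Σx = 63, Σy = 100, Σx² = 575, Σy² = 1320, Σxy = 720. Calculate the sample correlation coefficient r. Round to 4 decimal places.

S_xy = nΣxy − ΣxΣy = 8·720 − 63·100 = 5760 − 6300 = -540
S_xx = nΣx² − (Σx)² = 8·575 − 63² = 4600 − 3969 = 631
S_yy = nΣy² − (Σy)² = 8·1320 − 100² = 10560 − 10000 = 560
r = S_xy / √(S_xx·S_yy) = -540 / √(631·560) = -540 / √353360 = -540 / 594.4409 = -0.9084

-0.9084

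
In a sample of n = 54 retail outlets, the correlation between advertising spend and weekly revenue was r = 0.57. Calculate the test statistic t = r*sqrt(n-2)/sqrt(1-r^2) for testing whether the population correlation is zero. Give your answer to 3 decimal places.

5.003

t = r·√(n−2) / √(1−r²) with r = 0.57, n = 54
  = 0.57·√52 / √(1 − 0.3249)
  = 0.57·7.211103 / 0.821645
  = 4.110329 / 0.821645 = 5.003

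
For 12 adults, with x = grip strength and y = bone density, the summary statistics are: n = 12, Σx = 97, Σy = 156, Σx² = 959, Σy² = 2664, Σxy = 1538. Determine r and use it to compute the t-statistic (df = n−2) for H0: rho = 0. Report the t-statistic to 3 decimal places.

S_xy = nΣxy − ΣxΣy = 12·1538 − 97·156 = 18456 − 15132 = 3324
S_xx = nΣx² − (Σx)² = 12·959 − 97² = 11508 − 9409 = 2099
S_yy = nΣy² − (Σy)² = 12·2664 − 156² = 31968 − 24336 = 7632
r = S_xy / √(S_xx·S_yy) = 3324 / √(2099·7632) = 3324 / √16019568 = 3324 / 4002.4453 = 0.8305
t = r·√(n−2)/√(1−r²) = 0.8305·√10 / √(1−0.689730) = 2.626272 / 0.557019 = 4.715

4.715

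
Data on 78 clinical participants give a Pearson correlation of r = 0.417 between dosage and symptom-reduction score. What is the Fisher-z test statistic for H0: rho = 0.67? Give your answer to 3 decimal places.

z_r = atanh(0.417) = 0.444055,  z_0 = atanh(0.67) = 0.810743
SE = 1/√(n−3) = 1/√75 = 0.115470
z = (z_r − z_0)/SE = (0.444055 − 0.810743) / 0.115470 = -0.366688 / 0.115470 = -3.176

-3.176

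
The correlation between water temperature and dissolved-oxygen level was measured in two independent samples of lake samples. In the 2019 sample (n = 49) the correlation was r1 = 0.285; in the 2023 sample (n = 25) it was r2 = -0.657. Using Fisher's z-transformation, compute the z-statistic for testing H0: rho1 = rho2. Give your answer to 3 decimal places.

Fisher z-transforms: z1 = atanh(0.285) = 0.293116, z2 = atanh(-0.657) = -0.787517; difference d = 1.080633
Var(d) = 1/46 + 1/22 = 0.0217391 + 0.0454545 = 0.0671936
z = d/√Var(d) = 1.080633 / √0.0671936 = 1.080633 / 0.259217 = 4.169

4.169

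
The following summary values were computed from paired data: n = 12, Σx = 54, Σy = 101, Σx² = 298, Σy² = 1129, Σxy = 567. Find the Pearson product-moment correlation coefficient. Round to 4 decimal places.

Numerator: nΣxy − (Σx)(Σy) = 12·567 − (54)(101) = 1350
Denominator: √[(nΣx²−(Σx)²)(nΣy²−(Σy)²)]
  nΣx²−(Σx)² = 12·298 − 2916 = 660;  nΣy²−(Σy)² = 12·1129 − 10201 = 3347
  √(660·3347) = √2209020 = 1486.2772
r = 1350 / 1486.2772 = 0.9083

0.9083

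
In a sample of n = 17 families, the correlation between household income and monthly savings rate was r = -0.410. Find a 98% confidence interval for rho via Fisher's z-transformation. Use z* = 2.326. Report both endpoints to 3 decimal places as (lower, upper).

(-0.785, 0.184)

z_r = atanh(-0.410) = -0.435611;  SE = 1/√(n−3) = 1/√14 = 0.267261
z-limits: -0.435611 ± 2.326·0.267261 = -0.435611 ± 0.621649 = [-1.057260, 0.186038]
ρ-limits: (tanh -1.057260, tanh 0.186038) = (-0.785, 0.184)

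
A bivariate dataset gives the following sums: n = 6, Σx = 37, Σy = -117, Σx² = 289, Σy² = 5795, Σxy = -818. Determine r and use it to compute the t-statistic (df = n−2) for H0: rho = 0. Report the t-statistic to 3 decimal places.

-0.427

S_xy = nΣxy − ΣxΣy = 6·(-818) − 37·(-117) = -4908 − (-4329) = -579
S_xx = nΣx² − (Σx)² = 6·289 − 37² = 1734 − 1369 = 365
S_yy = nΣy² − (Σy)² = 6·5795 − (-117)² = 34770 − 13689 = 21081
r = S_xy / √(S_xx·S_yy) = -579 / √(365·21081) = -579 / √7694565 = -579 / 2773.9079 = -0.2087
t = r·√(n−2)/√(1−r²) = -0.2087·√4 / √(1−0.043556) = -0.417400 / 0.977980 = -0.427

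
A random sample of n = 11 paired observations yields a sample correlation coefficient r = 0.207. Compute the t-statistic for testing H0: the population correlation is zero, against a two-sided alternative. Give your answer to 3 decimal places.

0.635

t = r·√(n−2) / √(1−r²) with r = 0.207, n = 11
  = 0.207·√9 / √(1 − 0.042849)
  = 0.207·3.000000 / 0.978341
  = 0.621000 / 0.978341 = 0.635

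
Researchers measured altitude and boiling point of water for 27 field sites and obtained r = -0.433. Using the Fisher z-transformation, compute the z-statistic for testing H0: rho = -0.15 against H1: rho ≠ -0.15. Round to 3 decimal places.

-1.531

z_r = atanh(-0.433) = -0.463583,  z_0 = atanh(-0.15) = -0.151140
SE = 1/√(n−3) = 1/√24 = 0.204124
z = (z_r − z_0)/SE = (-0.463583 − (-0.151140)) / 0.204124 = -0.312443 / 0.204124 = -1.531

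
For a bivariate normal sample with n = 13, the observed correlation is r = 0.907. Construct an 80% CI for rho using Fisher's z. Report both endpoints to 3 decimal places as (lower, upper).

(0.802, 0.958)

Fisher z: z_r = atanh(r) = ½·ln((1+0.907)/(1−0.907)) = 1.510344
SE(z) = 1/√(n−3) = 1/√10 = 0.316228
80% ⇒ z* = 1.282; margin = 1.282·0.316228 = 0.405404
CI on z-scale: (1.104940, 1.915748)
Back-transform: tanh(1.104940) = 0.802266, tanh(1.915748) = 0.957566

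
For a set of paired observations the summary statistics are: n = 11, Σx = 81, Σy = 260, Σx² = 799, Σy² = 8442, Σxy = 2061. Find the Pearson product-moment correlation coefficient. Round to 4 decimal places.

Numerator: nΣxy − (Σx)(Σy) = 11·2061 − (81)(260) = 1611
Denominator: √[(nΣx²−(Σx)²)(nΣy²−(Σy)²)]
  nΣx²−(Σx)² = 11·799 − 6561 = 2228;  nΣy²−(Σy)² = 11·8442 − 67600 = 25262
  √(2228·25262) = √56283736 = 7502.2487
r = 1611 / 7502.2487 = 0.2147

0.2147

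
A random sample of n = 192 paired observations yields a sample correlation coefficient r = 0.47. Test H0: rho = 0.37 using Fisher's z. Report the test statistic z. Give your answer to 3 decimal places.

Fisher z: atanh(0.47) = 0.510070, atanh(0.37) = 0.388423
z = (z_r − z_0)·√(n−3) = (0.510070 − 0.388423)·√189 = 0.121647 · 13.747727 = 1.672

1.672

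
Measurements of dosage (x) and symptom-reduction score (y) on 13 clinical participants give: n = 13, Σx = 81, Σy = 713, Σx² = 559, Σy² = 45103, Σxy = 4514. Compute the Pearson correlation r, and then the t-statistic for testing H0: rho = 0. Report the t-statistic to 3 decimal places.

S_xy = nΣxy − ΣxΣy = 13·4514 − 81·713 = 58682 − 57753 = 929
S_xx = nΣx² − (Σx)² = 13·559 − 81² = 7267 − 6561 = 706
S_yy = nΣy² − (Σy)² = 13·45103 − 713² = 586339 − 508369 = 77970
r = S_xy / √(S_xx·S_yy) = 929 / √(706·77970) = 929 / √55046820 = 929 / 7419.3544 = 0.1252
t = r·√(n−2)/√(1−r²) = 0.1252·√11 / √(1−0.015675) = 0.415241 / 0.992132 = 0.419

0.419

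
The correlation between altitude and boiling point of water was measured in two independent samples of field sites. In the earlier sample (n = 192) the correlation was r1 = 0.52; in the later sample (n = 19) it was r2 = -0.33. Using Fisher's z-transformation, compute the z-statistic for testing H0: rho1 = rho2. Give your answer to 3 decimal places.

Fisher z-transforms: z1 = atanh(0.52) = 0.576340, z2 = atanh(-0.33) = -0.342828; difference d = 0.919168
Var(d) = 1/189 + 1/16 = 0.0052910 + 0.0625000 = 0.0677910
z = d/√Var(d) = 0.919168 / √0.0677910 = 0.919168 / 0.260367 = 3.530

3.530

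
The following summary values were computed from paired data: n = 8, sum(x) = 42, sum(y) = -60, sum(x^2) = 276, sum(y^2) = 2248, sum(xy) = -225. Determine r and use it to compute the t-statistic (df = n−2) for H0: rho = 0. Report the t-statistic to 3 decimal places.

0.728

Numerator: nΣxy − (Σx)(Σy) = 8·(-225) − (42)(-60) = 720
Denominator: √[(nΣx²−(Σx)²)(nΣy²−(Σy)²)]
  nΣx²−(Σx)² = 8·276 − 1764 = 444;  nΣy²−(Σy)² = 8·2248 − 3600 = 14384
  √(444·14384) = √6386496 = 2527.1518
r = 720 / 2527.1518 = 0.2849
t = r·√(n−2)/√(1−r²) = 0.2849·√6 / √(1−0.081168) = 0.697860 / 0.958557 = 0.728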